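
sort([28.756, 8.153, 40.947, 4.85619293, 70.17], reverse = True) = [70.17, 40.947, 28.756, 8.153, 4.85619293]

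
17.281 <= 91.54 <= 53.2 False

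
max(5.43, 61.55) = 61.55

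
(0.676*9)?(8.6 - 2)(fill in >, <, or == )<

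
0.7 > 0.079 True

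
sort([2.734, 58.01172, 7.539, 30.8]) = [2.734, 7.539, 30.8, 58.01172]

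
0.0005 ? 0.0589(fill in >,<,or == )<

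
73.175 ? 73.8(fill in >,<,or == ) <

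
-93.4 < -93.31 True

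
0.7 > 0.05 True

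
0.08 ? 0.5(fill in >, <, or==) <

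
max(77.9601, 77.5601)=77.9601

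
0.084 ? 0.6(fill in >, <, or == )<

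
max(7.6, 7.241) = 7.6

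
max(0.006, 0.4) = 0.4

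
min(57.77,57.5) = 57.5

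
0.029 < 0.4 True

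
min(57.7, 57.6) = 57.6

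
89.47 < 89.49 True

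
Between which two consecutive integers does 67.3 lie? 67 and 68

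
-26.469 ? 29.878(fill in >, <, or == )<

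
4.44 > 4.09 True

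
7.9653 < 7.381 False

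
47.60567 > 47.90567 False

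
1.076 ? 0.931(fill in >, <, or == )>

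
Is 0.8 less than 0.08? No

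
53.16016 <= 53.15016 False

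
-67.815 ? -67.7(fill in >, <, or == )<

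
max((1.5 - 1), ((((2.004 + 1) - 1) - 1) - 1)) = 0.5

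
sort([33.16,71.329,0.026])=[0.026,33.16,71.329]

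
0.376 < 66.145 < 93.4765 True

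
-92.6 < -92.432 True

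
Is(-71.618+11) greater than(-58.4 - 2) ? No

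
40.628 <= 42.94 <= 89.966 True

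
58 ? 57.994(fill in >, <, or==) >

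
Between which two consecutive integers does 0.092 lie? 0 and 1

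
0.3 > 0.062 True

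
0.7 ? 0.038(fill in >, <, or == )>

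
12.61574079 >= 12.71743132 False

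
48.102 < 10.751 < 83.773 False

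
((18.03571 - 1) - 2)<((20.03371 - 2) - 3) False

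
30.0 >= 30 True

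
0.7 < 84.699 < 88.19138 True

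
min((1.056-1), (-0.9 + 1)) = 0.056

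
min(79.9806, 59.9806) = 59.9806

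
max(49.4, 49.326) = 49.4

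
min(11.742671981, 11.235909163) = 11.235909163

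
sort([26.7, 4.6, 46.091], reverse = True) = [46.091, 26.7, 4.6]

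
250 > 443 False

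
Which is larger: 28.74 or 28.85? 28.85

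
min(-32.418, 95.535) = -32.418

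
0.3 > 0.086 True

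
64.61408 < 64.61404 False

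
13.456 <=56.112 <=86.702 True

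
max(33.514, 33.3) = 33.514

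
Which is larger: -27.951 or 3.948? 3.948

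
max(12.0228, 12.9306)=12.9306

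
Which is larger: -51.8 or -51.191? -51.191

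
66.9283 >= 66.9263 True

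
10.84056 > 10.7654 True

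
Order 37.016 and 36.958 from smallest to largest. 36.958, 37.016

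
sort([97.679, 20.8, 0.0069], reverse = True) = [97.679, 20.8, 0.0069]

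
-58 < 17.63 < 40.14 True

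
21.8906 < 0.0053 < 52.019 False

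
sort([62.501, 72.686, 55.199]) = [55.199, 62.501, 72.686]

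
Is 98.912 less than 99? Yes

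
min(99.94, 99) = 99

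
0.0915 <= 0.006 False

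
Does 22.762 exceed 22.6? Yes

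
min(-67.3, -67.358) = -67.358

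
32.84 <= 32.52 False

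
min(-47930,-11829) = -47930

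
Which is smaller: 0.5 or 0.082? 0.082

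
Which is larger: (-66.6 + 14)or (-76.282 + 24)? (-76.282 + 24)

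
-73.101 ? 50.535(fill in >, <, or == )<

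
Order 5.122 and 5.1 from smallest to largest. 5.1, 5.122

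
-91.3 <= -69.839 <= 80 True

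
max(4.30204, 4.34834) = 4.34834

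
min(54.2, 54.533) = 54.2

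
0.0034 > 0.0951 False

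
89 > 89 False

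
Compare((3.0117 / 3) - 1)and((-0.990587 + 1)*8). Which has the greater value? ((-0.990587 + 1)*8)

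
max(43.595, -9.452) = 43.595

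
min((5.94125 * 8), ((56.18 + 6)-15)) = 47.18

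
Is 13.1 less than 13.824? Yes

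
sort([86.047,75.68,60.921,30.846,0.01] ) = [0.01,30.846,60.921,75.68,86.047]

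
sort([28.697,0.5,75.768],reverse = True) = [75.768,28.697,0.5]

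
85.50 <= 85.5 True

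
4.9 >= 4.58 True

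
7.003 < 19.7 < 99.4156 True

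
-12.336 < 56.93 True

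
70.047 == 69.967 False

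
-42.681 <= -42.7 False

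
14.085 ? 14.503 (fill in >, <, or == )<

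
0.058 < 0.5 True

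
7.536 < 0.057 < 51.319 False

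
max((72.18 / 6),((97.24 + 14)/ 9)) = 12.36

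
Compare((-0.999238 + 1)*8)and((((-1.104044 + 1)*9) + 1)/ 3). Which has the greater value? ((((-1.104044 + 1)*9) + 1)/ 3)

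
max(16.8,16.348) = 16.8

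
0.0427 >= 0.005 True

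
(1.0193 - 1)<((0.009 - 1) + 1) False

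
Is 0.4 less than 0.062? No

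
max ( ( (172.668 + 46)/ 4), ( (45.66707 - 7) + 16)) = 54.66707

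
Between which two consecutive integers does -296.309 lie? -297 and -296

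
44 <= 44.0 True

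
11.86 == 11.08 False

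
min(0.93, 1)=0.93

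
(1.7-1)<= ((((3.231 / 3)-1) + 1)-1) False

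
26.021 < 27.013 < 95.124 True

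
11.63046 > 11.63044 True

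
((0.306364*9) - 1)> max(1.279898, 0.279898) True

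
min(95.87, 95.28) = 95.28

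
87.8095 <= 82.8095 False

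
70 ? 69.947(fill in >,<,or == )>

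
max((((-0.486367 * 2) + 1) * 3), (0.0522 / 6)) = 0.081798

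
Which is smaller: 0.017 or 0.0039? 0.0039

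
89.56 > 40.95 True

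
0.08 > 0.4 False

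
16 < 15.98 False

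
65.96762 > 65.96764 False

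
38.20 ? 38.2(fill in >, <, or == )==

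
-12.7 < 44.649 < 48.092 True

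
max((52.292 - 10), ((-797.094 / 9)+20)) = 42.292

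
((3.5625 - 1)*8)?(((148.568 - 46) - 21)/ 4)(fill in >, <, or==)>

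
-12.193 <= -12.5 False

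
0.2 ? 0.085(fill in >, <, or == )>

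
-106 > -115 True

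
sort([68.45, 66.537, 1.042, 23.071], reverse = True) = [68.45, 66.537, 23.071, 1.042]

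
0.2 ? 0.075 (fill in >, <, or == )>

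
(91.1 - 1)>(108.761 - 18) False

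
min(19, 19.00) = 19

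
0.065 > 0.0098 True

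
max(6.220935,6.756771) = 6.756771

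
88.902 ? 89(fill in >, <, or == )<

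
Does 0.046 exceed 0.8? No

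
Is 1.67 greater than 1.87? No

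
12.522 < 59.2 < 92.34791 True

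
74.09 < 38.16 False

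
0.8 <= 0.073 False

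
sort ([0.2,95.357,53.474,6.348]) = [0.2,6.348,53.474,95.357]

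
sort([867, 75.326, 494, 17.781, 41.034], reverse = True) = [867, 494, 75.326, 41.034, 17.781]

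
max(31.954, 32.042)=32.042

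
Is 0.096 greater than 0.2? No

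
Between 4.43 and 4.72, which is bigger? 4.72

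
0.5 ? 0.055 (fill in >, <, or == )>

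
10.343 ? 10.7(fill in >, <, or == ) <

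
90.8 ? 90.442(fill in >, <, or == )>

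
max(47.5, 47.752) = 47.752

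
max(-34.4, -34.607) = -34.4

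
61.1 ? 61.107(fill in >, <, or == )<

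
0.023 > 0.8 False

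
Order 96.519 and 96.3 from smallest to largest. 96.3,96.519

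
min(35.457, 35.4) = 35.4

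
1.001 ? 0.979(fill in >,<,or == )>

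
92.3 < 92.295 False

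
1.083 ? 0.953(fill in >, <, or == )>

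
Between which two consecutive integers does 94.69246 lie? 94 and 95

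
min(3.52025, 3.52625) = 3.52025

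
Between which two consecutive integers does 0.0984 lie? 0 and 1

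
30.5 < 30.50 False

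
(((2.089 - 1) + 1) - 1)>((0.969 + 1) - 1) True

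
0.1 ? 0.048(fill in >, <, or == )>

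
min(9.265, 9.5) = 9.265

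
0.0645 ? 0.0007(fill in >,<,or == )>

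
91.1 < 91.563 True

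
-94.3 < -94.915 False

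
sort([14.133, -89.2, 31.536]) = [-89.2, 14.133, 31.536]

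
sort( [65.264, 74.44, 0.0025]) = [0.0025, 65.264, 74.44]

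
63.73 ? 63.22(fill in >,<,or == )>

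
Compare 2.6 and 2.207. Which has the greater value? 2.6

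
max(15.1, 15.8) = 15.8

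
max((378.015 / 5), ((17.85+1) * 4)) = 75.603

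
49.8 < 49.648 False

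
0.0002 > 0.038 False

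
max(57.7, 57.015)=57.7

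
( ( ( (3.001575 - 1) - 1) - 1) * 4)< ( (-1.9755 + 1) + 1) True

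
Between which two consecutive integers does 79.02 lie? 79 and 80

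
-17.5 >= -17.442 False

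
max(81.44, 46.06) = 81.44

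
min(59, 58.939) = 58.939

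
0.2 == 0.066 False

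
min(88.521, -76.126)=-76.126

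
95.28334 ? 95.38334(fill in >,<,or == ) <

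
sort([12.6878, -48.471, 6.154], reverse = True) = [12.6878, 6.154, -48.471]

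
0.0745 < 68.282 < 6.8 False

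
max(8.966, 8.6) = 8.966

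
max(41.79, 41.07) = 41.79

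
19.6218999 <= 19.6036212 False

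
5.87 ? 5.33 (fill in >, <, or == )>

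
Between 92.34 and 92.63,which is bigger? 92.63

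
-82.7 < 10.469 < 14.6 True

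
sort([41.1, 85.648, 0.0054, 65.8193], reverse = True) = [85.648, 65.8193, 41.1, 0.0054]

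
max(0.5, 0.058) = 0.5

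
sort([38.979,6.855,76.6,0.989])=[0.989,6.855,38.979,76.6]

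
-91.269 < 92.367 True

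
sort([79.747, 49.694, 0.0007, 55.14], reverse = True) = [79.747, 55.14, 49.694, 0.0007]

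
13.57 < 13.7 True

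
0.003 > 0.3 False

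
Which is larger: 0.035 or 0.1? 0.1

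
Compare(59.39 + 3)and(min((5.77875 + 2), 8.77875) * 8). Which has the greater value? (59.39 + 3)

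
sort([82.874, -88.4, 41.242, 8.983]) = [-88.4, 8.983, 41.242, 82.874]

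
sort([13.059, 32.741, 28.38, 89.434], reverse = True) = [89.434, 32.741, 28.38, 13.059]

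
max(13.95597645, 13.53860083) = 13.95597645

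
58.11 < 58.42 True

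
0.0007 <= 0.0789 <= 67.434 True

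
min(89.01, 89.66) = 89.01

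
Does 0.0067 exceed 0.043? No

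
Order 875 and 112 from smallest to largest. 112, 875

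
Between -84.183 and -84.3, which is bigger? -84.183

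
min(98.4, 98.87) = 98.4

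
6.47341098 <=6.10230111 False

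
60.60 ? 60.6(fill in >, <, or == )==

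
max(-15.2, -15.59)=-15.2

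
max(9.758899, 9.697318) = 9.758899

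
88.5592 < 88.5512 False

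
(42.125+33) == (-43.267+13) False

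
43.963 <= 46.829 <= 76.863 True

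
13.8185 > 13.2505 True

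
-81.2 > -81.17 False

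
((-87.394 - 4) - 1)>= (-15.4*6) True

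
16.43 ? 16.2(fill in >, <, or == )>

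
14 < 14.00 False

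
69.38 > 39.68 True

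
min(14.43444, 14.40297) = 14.40297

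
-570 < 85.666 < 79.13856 False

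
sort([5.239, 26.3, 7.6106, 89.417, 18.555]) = [5.239, 7.6106, 18.555, 26.3, 89.417]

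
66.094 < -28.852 False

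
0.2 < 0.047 False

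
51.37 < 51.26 False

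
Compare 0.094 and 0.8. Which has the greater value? 0.8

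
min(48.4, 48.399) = 48.399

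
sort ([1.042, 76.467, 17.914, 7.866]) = [1.042, 7.866, 17.914, 76.467]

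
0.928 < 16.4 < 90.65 True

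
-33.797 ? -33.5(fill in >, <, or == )<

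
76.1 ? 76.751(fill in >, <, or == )<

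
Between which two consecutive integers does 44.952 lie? 44 and 45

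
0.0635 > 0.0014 True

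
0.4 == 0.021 False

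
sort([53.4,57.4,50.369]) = [50.369,53.4,57.4]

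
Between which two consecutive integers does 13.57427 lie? 13 and 14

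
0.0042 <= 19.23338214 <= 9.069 False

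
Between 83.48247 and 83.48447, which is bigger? 83.48447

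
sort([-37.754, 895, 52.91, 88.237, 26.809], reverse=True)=[895, 88.237, 52.91, 26.809, -37.754]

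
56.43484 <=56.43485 True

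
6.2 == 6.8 False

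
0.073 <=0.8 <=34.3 True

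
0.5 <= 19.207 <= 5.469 False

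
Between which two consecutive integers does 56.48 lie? 56 and 57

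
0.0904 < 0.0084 False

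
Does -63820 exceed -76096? Yes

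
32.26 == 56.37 False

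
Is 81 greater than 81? No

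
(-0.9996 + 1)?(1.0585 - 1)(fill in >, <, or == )<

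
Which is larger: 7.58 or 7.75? 7.75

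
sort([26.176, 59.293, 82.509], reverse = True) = [82.509, 59.293, 26.176]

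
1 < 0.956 False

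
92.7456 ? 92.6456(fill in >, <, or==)>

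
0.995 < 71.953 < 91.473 True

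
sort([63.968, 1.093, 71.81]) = [1.093, 63.968, 71.81]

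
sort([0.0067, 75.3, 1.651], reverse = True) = [75.3, 1.651, 0.0067]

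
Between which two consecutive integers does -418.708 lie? -419 and -418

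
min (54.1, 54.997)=54.1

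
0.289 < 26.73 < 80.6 True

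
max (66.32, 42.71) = 66.32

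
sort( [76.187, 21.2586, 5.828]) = [5.828, 21.2586, 76.187]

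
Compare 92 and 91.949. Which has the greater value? 92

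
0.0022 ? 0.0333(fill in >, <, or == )<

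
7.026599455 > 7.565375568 False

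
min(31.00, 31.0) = 31.00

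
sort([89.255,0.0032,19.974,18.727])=[0.0032,18.727,19.974,89.255]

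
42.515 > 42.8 False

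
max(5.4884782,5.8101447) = 5.8101447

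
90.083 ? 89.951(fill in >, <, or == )>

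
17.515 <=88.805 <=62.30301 False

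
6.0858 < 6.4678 True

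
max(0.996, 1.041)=1.041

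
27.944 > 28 False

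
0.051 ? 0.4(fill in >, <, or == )<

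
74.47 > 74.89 False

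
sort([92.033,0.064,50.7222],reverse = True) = [92.033,50.7222,0.064]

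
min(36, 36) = 36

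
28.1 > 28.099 True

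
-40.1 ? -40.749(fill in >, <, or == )>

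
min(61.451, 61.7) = 61.451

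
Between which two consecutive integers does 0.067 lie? 0 and 1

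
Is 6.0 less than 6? No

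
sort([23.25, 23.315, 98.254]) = [23.25, 23.315, 98.254]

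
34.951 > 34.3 True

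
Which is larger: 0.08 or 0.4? 0.4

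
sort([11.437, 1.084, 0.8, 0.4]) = [0.4, 0.8, 1.084, 11.437]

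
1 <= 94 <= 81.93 False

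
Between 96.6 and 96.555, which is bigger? 96.6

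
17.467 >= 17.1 True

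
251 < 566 True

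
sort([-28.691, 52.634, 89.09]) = [-28.691, 52.634, 89.09]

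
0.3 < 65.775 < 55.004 False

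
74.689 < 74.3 False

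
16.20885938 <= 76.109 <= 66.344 False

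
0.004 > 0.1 False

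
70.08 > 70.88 False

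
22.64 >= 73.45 False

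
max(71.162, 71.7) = 71.7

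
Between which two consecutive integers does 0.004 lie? 0 and 1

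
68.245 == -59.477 False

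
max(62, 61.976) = 62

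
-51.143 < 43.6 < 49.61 True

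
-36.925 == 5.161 False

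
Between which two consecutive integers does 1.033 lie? 1 and 2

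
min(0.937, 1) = 0.937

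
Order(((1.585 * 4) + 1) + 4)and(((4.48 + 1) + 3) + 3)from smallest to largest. (((1.585 * 4) + 1) + 4), (((4.48 + 1) + 3) + 3)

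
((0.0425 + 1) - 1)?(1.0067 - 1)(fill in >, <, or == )>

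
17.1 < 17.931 True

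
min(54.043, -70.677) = -70.677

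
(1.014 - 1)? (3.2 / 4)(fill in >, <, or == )<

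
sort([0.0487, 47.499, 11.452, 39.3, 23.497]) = [0.0487, 11.452, 23.497, 39.3, 47.499]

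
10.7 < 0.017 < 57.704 False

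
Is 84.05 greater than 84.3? No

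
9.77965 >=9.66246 True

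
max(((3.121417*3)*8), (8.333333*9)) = 74.999997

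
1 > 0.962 True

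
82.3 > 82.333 False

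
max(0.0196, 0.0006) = 0.0196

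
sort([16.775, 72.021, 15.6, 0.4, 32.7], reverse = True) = [72.021, 32.7, 16.775, 15.6, 0.4]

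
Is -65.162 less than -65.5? No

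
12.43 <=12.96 True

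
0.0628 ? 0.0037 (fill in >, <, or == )>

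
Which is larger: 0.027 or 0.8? 0.8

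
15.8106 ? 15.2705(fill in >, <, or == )>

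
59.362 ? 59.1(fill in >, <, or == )>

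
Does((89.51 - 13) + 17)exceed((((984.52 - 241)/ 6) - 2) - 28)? No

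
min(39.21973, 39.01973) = 39.01973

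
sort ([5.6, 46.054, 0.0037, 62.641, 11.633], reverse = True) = [62.641, 46.054, 11.633, 5.6, 0.0037]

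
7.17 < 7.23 True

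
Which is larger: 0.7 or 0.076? 0.7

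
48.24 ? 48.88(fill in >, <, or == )<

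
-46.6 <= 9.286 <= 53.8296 True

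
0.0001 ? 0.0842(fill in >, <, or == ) <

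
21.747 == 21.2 False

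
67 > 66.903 True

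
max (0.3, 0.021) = 0.3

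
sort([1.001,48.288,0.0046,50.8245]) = [0.0046,1.001,48.288,50.8245]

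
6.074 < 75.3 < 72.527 False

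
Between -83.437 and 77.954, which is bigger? 77.954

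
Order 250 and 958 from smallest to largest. 250, 958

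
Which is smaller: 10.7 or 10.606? 10.606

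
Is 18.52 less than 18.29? No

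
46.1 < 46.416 True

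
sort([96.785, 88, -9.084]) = [-9.084, 88, 96.785]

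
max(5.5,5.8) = 5.8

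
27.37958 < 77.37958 True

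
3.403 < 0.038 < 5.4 False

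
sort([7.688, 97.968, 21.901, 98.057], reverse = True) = [98.057, 97.968, 21.901, 7.688]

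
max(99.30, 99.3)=99.3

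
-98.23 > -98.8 True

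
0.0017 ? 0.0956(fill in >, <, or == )<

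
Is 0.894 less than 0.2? No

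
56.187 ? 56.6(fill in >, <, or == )<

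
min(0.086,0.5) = 0.086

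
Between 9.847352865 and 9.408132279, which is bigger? 9.847352865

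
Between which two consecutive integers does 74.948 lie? 74 and 75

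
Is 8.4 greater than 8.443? No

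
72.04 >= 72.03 True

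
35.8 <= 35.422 False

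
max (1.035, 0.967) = 1.035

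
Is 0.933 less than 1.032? Yes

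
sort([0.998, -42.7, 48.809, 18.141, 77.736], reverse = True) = [77.736, 48.809, 18.141, 0.998, -42.7]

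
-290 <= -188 True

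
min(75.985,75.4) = 75.4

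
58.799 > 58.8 False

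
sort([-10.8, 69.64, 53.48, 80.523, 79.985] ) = [-10.8, 53.48, 69.64, 79.985, 80.523]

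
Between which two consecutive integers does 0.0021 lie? 0 and 1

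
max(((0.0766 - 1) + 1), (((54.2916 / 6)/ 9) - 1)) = 0.0766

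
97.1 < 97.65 True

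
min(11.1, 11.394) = 11.1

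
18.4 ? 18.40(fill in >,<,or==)==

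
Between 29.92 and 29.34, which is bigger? 29.92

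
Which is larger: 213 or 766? 766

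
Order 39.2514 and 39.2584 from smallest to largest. 39.2514, 39.2584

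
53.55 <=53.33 False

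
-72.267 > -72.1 False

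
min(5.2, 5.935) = 5.2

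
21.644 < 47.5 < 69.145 True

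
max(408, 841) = 841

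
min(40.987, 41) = 40.987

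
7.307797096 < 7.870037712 True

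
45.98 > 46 False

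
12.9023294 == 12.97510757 False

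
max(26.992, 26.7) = 26.992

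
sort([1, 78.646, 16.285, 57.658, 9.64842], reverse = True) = [78.646, 57.658, 16.285, 9.64842, 1]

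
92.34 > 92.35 False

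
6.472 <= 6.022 False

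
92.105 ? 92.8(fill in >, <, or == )<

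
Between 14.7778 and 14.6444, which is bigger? 14.7778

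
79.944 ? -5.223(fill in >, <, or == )>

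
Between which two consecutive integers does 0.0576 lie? 0 and 1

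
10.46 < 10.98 True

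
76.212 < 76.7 True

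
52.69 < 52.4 False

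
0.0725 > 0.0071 True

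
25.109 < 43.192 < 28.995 False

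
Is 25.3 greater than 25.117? Yes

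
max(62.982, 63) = 63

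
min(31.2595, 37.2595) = 31.2595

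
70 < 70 False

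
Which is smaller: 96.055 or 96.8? 96.055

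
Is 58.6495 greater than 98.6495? No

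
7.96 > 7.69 True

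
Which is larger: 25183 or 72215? 72215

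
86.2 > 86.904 False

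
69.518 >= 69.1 True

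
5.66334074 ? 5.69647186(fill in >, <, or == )<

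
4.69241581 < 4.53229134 False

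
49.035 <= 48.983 False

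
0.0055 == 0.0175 False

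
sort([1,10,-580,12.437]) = [-580,1,10,12.437]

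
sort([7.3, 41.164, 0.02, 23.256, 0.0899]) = [0.02, 0.0899, 7.3, 23.256, 41.164]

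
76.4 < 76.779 True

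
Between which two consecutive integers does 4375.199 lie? 4375 and 4376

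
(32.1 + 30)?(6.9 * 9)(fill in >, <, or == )==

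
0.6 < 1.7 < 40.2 True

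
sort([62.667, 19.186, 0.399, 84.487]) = [0.399, 19.186, 62.667, 84.487]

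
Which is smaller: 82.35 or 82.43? 82.35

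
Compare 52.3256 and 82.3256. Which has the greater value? 82.3256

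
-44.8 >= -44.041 False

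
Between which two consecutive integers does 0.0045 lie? 0 and 1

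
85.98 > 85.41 True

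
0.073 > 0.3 False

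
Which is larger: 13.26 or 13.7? 13.7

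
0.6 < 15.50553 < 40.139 True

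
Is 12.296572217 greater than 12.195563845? Yes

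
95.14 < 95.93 True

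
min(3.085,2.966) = 2.966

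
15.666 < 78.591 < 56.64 False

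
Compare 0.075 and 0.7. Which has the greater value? 0.7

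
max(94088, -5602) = 94088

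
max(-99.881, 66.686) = 66.686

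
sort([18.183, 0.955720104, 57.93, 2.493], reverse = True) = [57.93, 18.183, 2.493, 0.955720104]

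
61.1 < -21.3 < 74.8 False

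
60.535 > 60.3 True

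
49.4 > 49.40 False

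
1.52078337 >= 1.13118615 True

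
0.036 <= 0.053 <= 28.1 True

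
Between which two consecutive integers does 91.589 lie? 91 and 92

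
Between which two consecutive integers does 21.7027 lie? 21 and 22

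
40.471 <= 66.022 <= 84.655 True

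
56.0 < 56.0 False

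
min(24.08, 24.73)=24.08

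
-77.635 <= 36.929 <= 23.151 False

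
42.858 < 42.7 False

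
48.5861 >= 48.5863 False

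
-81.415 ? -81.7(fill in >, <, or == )>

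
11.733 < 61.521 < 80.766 True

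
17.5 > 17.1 True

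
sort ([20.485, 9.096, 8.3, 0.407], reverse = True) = [20.485, 9.096, 8.3, 0.407]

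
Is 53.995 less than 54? Yes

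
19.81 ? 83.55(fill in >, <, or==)<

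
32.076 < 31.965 False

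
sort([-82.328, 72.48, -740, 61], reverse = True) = [72.48, 61, -82.328, -740]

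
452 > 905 False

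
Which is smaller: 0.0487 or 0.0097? 0.0097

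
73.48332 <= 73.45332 False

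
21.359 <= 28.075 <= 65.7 True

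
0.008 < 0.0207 True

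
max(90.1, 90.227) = 90.227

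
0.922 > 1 False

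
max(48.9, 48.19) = 48.9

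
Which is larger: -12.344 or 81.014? 81.014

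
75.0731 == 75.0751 False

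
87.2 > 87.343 False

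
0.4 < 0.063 False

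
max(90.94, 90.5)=90.94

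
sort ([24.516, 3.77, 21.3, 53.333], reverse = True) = [53.333, 24.516, 21.3, 3.77]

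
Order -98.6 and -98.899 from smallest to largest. -98.899, -98.6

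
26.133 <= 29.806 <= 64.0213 True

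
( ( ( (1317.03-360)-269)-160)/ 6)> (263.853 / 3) True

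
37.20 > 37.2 False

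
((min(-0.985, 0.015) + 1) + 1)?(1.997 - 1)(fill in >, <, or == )>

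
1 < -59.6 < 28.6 False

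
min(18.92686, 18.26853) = 18.26853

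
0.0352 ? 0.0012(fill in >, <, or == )>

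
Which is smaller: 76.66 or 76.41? 76.41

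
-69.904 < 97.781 True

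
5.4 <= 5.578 True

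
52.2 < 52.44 True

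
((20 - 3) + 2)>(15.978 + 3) True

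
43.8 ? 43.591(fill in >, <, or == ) >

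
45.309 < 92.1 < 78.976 False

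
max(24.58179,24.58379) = 24.58379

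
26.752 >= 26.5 True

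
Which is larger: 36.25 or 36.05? 36.25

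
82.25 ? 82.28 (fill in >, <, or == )<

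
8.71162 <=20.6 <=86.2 True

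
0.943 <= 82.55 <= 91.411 True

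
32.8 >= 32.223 True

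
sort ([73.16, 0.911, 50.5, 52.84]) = [0.911, 50.5, 52.84, 73.16]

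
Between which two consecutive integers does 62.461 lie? 62 and 63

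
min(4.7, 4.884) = 4.7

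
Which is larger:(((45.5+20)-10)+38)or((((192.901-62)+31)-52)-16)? ((((192.901-62)+31)-52)-16)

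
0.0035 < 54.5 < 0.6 False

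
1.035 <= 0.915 False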